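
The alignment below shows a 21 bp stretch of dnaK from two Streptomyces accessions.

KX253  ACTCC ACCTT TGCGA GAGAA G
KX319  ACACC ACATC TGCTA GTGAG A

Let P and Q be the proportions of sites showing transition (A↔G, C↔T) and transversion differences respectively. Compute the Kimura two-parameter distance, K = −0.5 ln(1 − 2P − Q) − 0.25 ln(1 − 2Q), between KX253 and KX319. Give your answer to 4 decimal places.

The sequences differ at positions 3 (T/A, transversion), 8 (C/A, transversion), 10 (T/C, transition), 14 (G/T, transversion), 17 (A/T, transversion), 20 (A/G, transition), 21 (G/A, transition).
Of the 7 differences, 3 transitions and 4 transversions over 21 sites: P = 3/21 = 0.142857, Q = 4/21 = 0.190476.
d = −0.5·ln(0.523810) − 0.25·ln(0.619048) = −0.5·(-0.646626) − 0.25·(-0.479572) = 0.4432.

0.4432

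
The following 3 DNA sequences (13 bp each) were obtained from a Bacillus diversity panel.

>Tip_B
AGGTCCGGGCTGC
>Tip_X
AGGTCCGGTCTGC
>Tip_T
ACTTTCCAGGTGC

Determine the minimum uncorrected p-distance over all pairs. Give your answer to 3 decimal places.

0.077

Pairwise Hamming distances:
  Tip_B vs Tip_X: 1
  Tip_B vs Tip_T: 6
  Tip_X vs Tip_T: 7
The smallest is 1 mismatch, between Tip_B and Tip_X; p = 1/13 = 0.077.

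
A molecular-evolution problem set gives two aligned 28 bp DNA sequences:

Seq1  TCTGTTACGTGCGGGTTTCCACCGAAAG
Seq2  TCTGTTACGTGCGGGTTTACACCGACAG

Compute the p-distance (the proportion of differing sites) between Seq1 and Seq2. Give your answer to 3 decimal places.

0.071

Differing sites — 19:C/A; 26:A/C.
There are 2 differences over 28 sites, so p = 2/28 = 0.071.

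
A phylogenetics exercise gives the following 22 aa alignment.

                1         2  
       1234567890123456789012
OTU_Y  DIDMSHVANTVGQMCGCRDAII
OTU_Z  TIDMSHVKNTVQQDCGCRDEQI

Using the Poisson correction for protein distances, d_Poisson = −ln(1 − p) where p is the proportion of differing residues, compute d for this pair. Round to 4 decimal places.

Differing sites — 1:D/T; 8:A/K; 12:G/Q; 14:M/D; 20:A/E; 21:I/Q.
p = 6/22 = 0.272727.
d = −ln(1 − 0.272727) = −ln(0.727273) = 0.3185.

0.3185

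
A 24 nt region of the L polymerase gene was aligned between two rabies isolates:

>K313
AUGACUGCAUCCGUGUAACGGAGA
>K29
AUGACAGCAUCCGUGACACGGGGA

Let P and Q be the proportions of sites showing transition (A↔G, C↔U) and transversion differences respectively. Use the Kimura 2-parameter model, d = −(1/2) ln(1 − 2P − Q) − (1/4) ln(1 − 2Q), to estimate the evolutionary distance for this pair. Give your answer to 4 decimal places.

0.1887

Mismatches occur at site 6 (U→A, transversion), site 16 (U→A, transversion), site 17 (A→C, transversion), site 22 (A→G, transition).
Of the 4 differences, 1 transition and 3 transversions over 24 sites: P = 1/24 = 0.041667, Q = 3/24 = 0.125000.
d = −0.5·ln(0.791666) − 0.25·ln(0.750000) = −0.5·(-0.233616) − 0.25·(-0.287682) = 0.1887.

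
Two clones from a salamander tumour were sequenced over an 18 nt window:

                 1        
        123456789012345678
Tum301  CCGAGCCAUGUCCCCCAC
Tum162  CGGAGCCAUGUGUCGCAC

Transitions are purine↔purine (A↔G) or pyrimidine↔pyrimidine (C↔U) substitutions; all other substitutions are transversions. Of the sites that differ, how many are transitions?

Mismatches occur at site 2 (C/G, transversion), site 12 (C/G, transversion), site 13 (C/U, transition), site 15 (C/G, transversion).
Of the 4 differences, 1 transition and 3 transversions, so the answer is 1.

1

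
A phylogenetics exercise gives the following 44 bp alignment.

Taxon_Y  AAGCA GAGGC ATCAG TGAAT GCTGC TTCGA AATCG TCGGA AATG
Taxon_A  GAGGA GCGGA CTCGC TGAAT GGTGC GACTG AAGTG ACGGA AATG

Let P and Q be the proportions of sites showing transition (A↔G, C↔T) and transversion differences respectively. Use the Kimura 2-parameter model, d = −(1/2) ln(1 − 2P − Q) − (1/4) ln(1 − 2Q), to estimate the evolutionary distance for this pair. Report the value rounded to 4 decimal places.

Differing sites — 1:A/G (Ti); 4:C/G (Tv); 7:A/C (Tv); 10:C/A (Tv); 11:A/C (Tv); 14:A/G (Ti); 15:G/C (Tv); 22:C/G (Tv); 26:T/G (Tv); 27:T/A (Tv); 29:G/T (Tv); 30:A/G (Ti); 33:T/G (Tv); 34:C/T (Ti); 36:T/A (Tv).
Of the 15 differences, 4 transitions and 11 transversions over 44 sites: P = 4/44 = 0.090909, Q = 11/44 = 0.250000.
d = −0.5·ln(0.568182) − 0.25·ln(0.500000) = −0.5·(-0.565313) − 0.25·(-0.693147) = 0.4559.

0.4559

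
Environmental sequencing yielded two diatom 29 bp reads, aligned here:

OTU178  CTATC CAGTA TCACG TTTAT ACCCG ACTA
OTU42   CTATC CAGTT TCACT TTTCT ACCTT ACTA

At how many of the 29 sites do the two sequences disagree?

Mismatches occur at site 10 (A/T), site 15 (G/T), site 19 (A/C), site 24 (C/T), site 25 (G/T).
That gives 5 mismatches out of 29 aligned sites, so the Hamming distance is 5.

5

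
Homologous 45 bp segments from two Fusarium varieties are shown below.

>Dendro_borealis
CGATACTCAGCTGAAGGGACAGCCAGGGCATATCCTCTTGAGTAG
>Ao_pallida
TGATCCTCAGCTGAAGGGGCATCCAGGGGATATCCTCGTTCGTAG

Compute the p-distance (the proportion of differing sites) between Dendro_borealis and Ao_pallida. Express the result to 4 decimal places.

0.1778

Mismatches occur at site 1 (C↔T), site 5 (A↔C), site 19 (A↔G), site 22 (G↔T), site 29 (C↔G), site 38 (T↔G), site 40 (G↔T), site 41 (A↔C).
There are 8 differences over 45 sites, so p = 8/45 = 0.1778.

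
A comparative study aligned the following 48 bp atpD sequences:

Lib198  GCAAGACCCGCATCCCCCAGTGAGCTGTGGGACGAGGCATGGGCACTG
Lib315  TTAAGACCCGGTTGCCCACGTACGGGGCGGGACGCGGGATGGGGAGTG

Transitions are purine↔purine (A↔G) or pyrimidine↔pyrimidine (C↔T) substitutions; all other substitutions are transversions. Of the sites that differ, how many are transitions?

3

Mismatches occur at site 1 (G↔T, transversion), site 2 (C↔T, transition), site 11 (C↔G, transversion), site 12 (A↔T, transversion), site 14 (C↔G, transversion), site 18 (C↔A, transversion), site 19 (A↔C, transversion), site 22 (G↔A, transition), site 23 (A↔C, transversion), site 25 (C↔G, transversion), site 26 (T↔G, transversion), site 28 (T↔C, transition), site 35 (A↔C, transversion), site 38 (C↔G, transversion), site 44 (C↔G, transversion), site 46 (C↔G, transversion).
Of the 16 differences, 3 transitions and 13 transversions, so the answer is 3.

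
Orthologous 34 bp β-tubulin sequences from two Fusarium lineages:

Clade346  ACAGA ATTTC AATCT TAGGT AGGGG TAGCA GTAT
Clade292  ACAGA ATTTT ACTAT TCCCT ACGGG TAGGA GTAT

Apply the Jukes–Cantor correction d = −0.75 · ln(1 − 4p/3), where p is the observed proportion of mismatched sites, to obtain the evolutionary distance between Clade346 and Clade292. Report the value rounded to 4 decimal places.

Mismatches occur at site 10 (C/T), site 12 (A/C), site 14 (C/A), site 17 (A/C), site 18 (G/C), site 19 (G/C), site 22 (G/C), site 29 (C/G).
p = 8/34 = 0.235294.
d = −0.75 · ln(1 − (4/3)·0.235294) = −0.75 · ln(0.686275) = −0.75 · (-0.376477) = 0.2824.

0.2824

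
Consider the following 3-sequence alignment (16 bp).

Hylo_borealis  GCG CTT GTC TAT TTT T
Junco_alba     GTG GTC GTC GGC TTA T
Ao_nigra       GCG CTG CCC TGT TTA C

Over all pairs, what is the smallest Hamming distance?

6

Pairwise Hamming distances:
  Hylo_borealis vs Junco_alba: 7
  Hylo_borealis vs Ao_nigra: 6
  Junco_alba vs Ao_nigra: 8
The smallest is 6, between Hylo_borealis and Ao_nigra.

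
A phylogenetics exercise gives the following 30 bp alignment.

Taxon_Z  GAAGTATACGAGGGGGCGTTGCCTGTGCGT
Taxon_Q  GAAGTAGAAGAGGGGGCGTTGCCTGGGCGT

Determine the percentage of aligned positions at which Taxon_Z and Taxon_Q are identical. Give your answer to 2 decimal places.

The sequences differ at positions 7 (T/G), 9 (C/A), 26 (T/G).
27 of the 30 sites match, so the percent identity is 27/30 × 100 = 90.00%.

90.00%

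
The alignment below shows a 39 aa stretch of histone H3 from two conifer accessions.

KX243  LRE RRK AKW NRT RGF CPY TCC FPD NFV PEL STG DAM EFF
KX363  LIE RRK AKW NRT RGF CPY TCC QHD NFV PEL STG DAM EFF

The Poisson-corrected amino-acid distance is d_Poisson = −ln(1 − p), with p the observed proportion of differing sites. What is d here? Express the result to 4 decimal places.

0.0800

Differing sites — 2:R/I; 22:F/Q; 23:P/H.
p = 3/39 = 0.076923.
d = −ln(1 − 0.076923) = −ln(0.923077) = 0.0800.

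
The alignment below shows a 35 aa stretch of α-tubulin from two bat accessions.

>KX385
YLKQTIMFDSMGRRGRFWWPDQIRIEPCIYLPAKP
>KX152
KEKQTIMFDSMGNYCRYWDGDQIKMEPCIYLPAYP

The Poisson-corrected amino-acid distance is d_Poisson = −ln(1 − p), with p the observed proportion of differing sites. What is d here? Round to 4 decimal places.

The sequences differ at positions 1 (Y/K), 2 (L/E), 13 (R/N), 14 (R/Y), 15 (G/C), 17 (F/Y), 19 (W/D), 20 (P/G), 24 (R/K), 25 (I/M), 34 (K/Y).
p = 11/35 = 0.314286.
d = −ln(1 − 0.314286) = −ln(0.685714) = 0.3773.

0.3773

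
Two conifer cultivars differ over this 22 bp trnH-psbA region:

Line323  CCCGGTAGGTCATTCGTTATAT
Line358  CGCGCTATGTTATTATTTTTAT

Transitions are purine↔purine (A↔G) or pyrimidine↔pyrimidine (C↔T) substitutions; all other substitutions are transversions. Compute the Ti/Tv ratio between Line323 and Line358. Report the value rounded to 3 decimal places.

The sequences differ at positions 2 (C/G, transversion), 5 (G/C, transversion), 8 (G/T, transversion), 11 (C/T, transition), 15 (C/A, transversion), 16 (G/T, transversion), 19 (A/T, transversion).
Of the 7 differences, 1 transition and 6 transversions, so Ti/Tv = 1/6 = 0.167.

0.167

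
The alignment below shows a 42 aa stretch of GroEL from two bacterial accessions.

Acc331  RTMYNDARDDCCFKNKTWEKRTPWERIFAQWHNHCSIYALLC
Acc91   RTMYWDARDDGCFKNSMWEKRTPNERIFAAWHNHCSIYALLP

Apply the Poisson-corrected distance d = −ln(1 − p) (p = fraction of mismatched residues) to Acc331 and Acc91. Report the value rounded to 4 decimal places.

Mismatches occur at site 5 (N→W), site 11 (C→G), site 16 (K→S), site 17 (T→M), site 24 (W→N), site 30 (Q→A), site 42 (C→P).
p = 7/42 = 0.166667.
d = −ln(1 − 0.166667) = −ln(0.833333) = 0.1823.

0.1823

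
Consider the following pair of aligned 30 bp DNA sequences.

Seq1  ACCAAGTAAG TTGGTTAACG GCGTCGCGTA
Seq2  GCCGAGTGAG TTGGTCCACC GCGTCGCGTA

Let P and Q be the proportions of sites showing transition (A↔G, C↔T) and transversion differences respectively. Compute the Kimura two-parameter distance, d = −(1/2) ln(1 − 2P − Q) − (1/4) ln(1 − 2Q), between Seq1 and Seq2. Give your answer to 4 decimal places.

0.2385

Mismatches occur at site 1 (A/G, transition), site 4 (A/G, transition), site 8 (A/G, transition), site 16 (T/C, transition), site 17 (A/C, transversion), site 20 (G/C, transversion).
Of the 6 differences, 4 transitions and 2 transversions over 30 sites: P = 4/30 = 0.133333, Q = 2/30 = 0.066667.
d = −0.5·ln(0.666667) − 0.25·ln(0.866666) = −0.5·(-0.405465) − 0.25·(-0.143102) = 0.2385.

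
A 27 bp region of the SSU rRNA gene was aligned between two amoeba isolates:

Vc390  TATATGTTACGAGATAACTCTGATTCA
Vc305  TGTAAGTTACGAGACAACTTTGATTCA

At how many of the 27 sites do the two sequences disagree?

4

Mismatches occur at site 2 (A→G), site 5 (T→A), site 15 (T→C), site 20 (C→T).
That gives 4 mismatches out of 27 aligned sites, so the Hamming distance is 4.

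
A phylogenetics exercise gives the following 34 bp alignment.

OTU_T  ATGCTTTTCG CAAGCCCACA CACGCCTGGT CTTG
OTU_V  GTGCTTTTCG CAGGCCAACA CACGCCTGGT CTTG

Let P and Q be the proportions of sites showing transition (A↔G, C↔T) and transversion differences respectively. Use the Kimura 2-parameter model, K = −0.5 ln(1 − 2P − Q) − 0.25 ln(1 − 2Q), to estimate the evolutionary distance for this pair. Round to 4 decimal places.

Mismatches occur at site 1 (A↔G, transition), site 13 (A↔G, transition), site 17 (C↔A, transversion).
Of the 3 differences, 2 transitions and 1 transversion over 34 sites: P = 2/34 = 0.058824, Q = 1/34 = 0.029412.
d = −0.5·ln(0.852940) − 0.25·ln(0.941176) = −0.5·(-0.159066) − 0.25·(-0.060625) = 0.0947.

0.0947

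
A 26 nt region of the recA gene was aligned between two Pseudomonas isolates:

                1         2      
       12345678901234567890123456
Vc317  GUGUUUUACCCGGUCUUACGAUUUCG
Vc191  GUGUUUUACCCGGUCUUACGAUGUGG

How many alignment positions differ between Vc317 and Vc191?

Differing sites — 23:U/G; 25:C/G.
That gives 2 mismatches out of 26 aligned sites, so the Hamming distance is 2.

2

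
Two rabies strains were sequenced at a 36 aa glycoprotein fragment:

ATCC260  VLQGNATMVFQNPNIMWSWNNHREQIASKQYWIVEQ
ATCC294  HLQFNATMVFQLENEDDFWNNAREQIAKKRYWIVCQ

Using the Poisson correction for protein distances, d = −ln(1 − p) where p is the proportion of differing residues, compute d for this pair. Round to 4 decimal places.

The sequences differ at positions 1 (V/H), 4 (G/F), 12 (N/L), 13 (P/E), 15 (I/E), 16 (M/D), 17 (W/D), 18 (S/F), 22 (H/A), 28 (S/K), 30 (Q/R), 35 (E/C).
p = 12/36 = 0.333333.
d = −ln(1 − 0.333333) = −ln(0.666667) = 0.4055.

0.4055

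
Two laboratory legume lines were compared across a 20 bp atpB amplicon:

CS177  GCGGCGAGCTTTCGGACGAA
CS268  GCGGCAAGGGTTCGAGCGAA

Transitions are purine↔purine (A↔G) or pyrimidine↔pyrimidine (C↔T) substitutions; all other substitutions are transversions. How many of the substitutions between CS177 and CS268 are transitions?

The sequences differ at positions 6 (G/A, transition), 9 (C/G, transversion), 10 (T/G, transversion), 15 (G/A, transition), 16 (A/G, transition).
Of the 5 differences, 3 transitions and 2 transversions, so the answer is 3.

3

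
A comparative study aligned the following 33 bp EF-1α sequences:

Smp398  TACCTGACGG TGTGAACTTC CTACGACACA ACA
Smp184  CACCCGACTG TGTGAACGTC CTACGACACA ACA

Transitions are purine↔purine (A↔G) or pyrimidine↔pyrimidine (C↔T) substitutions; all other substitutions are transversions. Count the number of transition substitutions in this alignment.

Mismatches occur at site 1 (T→C, transition), site 5 (T→C, transition), site 9 (G→T, transversion), site 18 (T→G, transversion).
Of the 4 differences, 2 transitions and 2 transversions, so the answer is 2.

2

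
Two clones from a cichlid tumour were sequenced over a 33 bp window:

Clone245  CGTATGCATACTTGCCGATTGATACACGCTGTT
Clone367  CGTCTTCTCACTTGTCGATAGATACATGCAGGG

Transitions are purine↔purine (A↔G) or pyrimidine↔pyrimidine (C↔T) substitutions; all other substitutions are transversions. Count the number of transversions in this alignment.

7

Differing sites — 4:A/C (Tv); 6:G/T (Tv); 8:A/T (Tv); 9:T/C (Ti); 15:C/T (Ti); 20:T/A (Tv); 27:C/T (Ti); 30:T/A (Tv); 32:T/G (Tv); 33:T/G (Tv).
Of the 10 differences, 3 transitions and 7 transversions, so the answer is 7.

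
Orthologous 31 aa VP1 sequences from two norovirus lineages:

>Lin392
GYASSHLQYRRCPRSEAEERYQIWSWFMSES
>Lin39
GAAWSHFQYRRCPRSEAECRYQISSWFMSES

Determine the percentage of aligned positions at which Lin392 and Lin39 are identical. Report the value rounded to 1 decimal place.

Mismatches occur at site 2 (Y/A), site 4 (S/W), site 7 (L/F), site 19 (E/C), site 24 (W/S).
26 of the 31 sites match, so the percent identity is 26/31 × 100 = 83.9%.

83.9%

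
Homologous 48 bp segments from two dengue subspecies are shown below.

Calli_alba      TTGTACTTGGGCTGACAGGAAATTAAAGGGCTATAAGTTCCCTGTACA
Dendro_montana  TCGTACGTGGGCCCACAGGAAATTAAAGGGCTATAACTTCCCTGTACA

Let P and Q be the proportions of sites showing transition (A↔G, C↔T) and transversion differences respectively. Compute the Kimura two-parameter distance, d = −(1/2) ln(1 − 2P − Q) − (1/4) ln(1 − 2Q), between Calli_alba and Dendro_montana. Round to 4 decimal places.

0.1122

The sequences differ at positions 2 (T/C, transition), 7 (T/G, transversion), 13 (T/C, transition), 14 (G/C, transversion), 37 (G/C, transversion).
Of the 5 differences, 2 transitions and 3 transversions over 48 sites: P = 2/48 = 0.041667, Q = 3/48 = 0.062500.
d = −0.5·ln(0.854166) − 0.25·ln(0.875000) = −0.5·(-0.157630) − 0.25·(-0.133531) = 0.1122.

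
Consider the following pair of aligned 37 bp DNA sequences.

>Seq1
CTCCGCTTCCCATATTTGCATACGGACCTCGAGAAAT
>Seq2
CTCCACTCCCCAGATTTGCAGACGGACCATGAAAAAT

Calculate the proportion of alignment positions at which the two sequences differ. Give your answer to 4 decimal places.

0.1892

Mismatches occur at site 5 (G↔A), site 8 (T↔C), site 13 (T↔G), site 21 (T↔G), site 29 (T↔A), site 30 (C↔T), site 33 (G↔A).
There are 7 differences over 37 sites, so p = 7/37 = 0.1892.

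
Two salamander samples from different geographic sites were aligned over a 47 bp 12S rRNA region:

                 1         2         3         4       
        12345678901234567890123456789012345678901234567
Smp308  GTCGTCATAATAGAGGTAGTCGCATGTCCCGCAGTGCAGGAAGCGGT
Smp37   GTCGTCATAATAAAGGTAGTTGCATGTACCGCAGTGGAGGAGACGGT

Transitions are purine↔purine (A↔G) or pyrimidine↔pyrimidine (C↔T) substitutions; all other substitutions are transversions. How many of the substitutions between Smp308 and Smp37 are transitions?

The sequences differ at positions 13 (G/A, transition), 21 (C/T, transition), 28 (C/A, transversion), 37 (C/G, transversion), 42 (A/G, transition), 43 (G/A, transition).
Of the 6 differences, 4 transitions and 2 transversions, so the answer is 4.

4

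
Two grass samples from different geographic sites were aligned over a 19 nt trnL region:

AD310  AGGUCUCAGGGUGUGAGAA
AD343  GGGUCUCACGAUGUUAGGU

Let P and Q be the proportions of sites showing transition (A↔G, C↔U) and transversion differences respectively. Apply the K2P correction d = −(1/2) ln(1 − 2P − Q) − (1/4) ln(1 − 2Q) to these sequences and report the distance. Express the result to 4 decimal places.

Mismatches occur at site 1 (A/G, transition), site 9 (G/C, transversion), site 11 (G/A, transition), site 15 (G/U, transversion), site 18 (A/G, transition), site 19 (A/U, transversion).
Of the 6 differences, 3 transitions and 3 transversions over 19 sites: P = 3/19 = 0.157895, Q = 3/19 = 0.157895.
d = −0.5·ln(0.526315) − 0.25·ln(0.684210) = −0.5·(-0.641855) − 0.25·(-0.379490) = 0.4158.

0.4158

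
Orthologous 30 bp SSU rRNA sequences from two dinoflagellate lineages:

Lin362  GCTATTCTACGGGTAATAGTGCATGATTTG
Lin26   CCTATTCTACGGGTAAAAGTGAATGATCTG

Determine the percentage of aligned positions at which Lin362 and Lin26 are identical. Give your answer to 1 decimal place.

86.7%

Mismatches occur at site 1 (G/C), site 17 (T/A), site 22 (C/A), site 28 (T/C).
26 of the 30 sites match, so the percent identity is 26/30 × 100 = 86.7%.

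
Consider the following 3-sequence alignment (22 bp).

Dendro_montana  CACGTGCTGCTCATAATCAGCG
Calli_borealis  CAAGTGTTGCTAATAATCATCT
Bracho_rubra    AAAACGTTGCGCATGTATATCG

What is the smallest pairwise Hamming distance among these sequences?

Pairwise Hamming distances:
  Dendro_montana vs Calli_borealis: 5
  Dendro_montana vs Bracho_rubra: 11
  Calli_borealis vs Bracho_rubra: 10
The smallest is 5, between Dendro_montana and Calli_borealis.

5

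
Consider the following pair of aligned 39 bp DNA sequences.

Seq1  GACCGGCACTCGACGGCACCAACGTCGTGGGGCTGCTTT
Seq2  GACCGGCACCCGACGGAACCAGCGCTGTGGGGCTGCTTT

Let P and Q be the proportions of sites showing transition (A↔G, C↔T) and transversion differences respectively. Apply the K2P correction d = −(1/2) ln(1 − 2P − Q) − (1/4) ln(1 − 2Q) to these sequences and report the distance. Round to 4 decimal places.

0.1443

Differing sites — 10:T/C (Ti); 17:C/A (Tv); 22:A/G (Ti); 25:T/C (Ti); 26:C/T (Ti).
Of the 5 differences, 4 transitions and 1 transversion over 39 sites: P = 4/39 = 0.102564, Q = 1/39 = 0.025641.
d = −0.5·ln(0.769231) − 0.25·ln(0.948718) = −0.5·(-0.262364) − 0.25·(-0.052644) = 0.1443.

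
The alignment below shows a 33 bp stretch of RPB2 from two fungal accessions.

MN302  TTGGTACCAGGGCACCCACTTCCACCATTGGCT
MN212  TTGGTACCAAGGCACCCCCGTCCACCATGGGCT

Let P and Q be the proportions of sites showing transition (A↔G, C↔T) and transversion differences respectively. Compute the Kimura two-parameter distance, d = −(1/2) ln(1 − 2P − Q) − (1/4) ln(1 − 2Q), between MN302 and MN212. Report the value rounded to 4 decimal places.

0.1323

The sequences differ at positions 10 (G/A, transition), 18 (A/C, transversion), 20 (T/G, transversion), 29 (T/G, transversion).
Of the 4 differences, 1 transition and 3 transversions over 33 sites: P = 1/33 = 0.030303, Q = 3/33 = 0.090909.
d = −0.5·ln(0.848485) − 0.25·ln(0.818182) = −0.5·(-0.164303) − 0.25·(-0.200670) = 0.1323.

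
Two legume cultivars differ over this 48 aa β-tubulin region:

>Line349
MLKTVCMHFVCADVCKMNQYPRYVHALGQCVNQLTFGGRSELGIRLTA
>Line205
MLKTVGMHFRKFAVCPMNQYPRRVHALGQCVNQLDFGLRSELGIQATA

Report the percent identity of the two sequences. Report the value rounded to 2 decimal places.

77.08%

Differing sites — 6:C/G; 10:V/R; 11:C/K; 12:A/F; 13:D/A; 16:K/P; 23:Y/R; 35:T/D; 38:G/L; 45:R/Q; 46:L/A.
37 of the 48 sites match, so the percent identity is 37/48 × 100 = 77.08%.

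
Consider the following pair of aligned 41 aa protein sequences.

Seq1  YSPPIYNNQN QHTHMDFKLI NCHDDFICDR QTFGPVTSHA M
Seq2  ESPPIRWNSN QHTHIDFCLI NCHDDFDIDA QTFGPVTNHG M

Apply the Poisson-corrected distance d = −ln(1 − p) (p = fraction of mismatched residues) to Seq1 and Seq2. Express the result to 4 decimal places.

0.3124

Differing sites — 1:Y/E; 6:Y/R; 7:N/W; 9:Q/S; 15:M/I; 18:K/C; 27:I/D; 28:C/I; 30:R/A; 38:S/N; 40:A/G.
p = 11/41 = 0.268293.
d = −ln(1 − 0.268293) = −ln(0.731707) = 0.3124.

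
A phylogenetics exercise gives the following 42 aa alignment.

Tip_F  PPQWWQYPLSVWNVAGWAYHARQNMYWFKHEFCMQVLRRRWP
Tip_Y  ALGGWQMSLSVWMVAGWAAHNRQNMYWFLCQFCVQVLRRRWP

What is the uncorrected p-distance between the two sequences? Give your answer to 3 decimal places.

Differing sites — 1:P/A; 2:P/L; 3:Q/G; 4:W/G; 7:Y/M; 8:P/S; 13:N/M; 19:Y/A; 21:A/N; 29:K/L; 30:H/C; 31:E/Q; 34:M/V.
There are 13 differences over 42 sites, so p = 13/42 = 0.310.

0.310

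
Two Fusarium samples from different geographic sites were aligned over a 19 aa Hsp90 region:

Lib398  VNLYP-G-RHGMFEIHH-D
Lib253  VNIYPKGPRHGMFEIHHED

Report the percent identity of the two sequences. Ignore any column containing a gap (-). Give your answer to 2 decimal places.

Excluding the 3 gap columns leaves 16 comparable sites.
Differing sites — 3:L/I.
15 of the 16 comparable sites match, so the percent identity is 15/16 × 100 = 93.75%.

93.75%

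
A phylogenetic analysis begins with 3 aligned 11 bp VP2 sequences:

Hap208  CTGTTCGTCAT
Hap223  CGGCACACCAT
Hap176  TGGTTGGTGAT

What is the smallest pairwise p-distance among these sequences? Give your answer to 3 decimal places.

0.364

Pairwise Hamming distances:
  Hap208 vs Hap223: 5
  Hap208 vs Hap176: 4
  Hap223 vs Hap176: 7
The smallest is 4 mismatches, between Hap208 and Hap176; p = 4/11 = 0.364.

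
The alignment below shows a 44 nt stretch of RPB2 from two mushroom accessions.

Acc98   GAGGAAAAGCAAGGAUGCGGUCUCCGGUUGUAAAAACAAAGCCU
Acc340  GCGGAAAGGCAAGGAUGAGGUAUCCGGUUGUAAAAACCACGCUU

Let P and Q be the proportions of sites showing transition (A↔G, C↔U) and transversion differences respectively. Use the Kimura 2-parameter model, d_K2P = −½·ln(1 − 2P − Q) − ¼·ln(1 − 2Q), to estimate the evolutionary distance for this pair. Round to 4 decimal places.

Mismatches occur at site 2 (A↔C, transversion), site 8 (A↔G, transition), site 18 (C↔A, transversion), site 22 (C↔A, transversion), site 38 (A↔C, transversion), site 40 (A↔C, transversion), site 43 (C↔U, transition).
Of the 7 differences, 2 transitions and 5 transversions over 44 sites: P = 2/44 = 0.045455, Q = 5/44 = 0.113636.
d = −0.5·ln(0.795454) − 0.25·ln(0.772728) = −0.5·(-0.228842) − 0.25·(-0.257828) = 0.1789.

0.1789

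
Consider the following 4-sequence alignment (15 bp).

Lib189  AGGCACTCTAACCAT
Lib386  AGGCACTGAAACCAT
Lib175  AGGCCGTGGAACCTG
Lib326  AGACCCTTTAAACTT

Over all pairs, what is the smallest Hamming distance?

Pairwise Hamming distances:
  Lib189 vs Lib386: 2
  Lib189 vs Lib175: 6
  Lib189 vs Lib326: 5
  Lib386 vs Lib175: 5
  Lib386 vs Lib326: 6
  Lib175 vs Lib326: 6
The smallest is 2, between Lib189 and Lib386.

2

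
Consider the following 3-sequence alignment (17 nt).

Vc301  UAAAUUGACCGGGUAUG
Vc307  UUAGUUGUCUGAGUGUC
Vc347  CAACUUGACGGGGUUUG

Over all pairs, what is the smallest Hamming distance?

Pairwise Hamming distances:
  Vc301 vs Vc307: 7
  Vc301 vs Vc347: 4
  Vc307 vs Vc347: 8
The smallest is 4, between Vc301 and Vc347.

4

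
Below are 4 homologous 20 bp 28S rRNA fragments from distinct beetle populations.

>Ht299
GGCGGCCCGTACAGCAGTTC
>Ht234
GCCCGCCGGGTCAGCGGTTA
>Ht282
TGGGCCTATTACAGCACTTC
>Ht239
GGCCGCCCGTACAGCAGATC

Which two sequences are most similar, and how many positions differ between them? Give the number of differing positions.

2

Pairwise Hamming distances:
  Ht299 vs Ht234: 7
  Ht299 vs Ht282: 7
  Ht299 vs Ht239: 2
  Ht234 vs Ht282: 13
  Ht234 vs Ht239: 7
  Ht282 vs Ht239: 9
The smallest is 2, between Ht299 and Ht239.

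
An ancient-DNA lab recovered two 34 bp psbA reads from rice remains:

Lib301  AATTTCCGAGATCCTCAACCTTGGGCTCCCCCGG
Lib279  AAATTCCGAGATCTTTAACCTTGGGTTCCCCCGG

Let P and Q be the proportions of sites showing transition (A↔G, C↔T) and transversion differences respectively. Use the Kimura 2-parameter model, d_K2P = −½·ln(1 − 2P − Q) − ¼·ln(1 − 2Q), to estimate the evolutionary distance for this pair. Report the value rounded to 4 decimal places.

Mismatches occur at site 3 (T→A, transversion), site 14 (C→T, transition), site 16 (C→T, transition), site 26 (C→T, transition).
Of the 4 differences, 3 transitions and 1 transversion over 34 sites: P = 3/34 = 0.088235, Q = 1/34 = 0.029412.
d = −0.5·ln(0.794118) − 0.25·ln(0.941176) = −0.5·(-0.230523) − 0.25·(-0.060625) = 0.1304.

0.1304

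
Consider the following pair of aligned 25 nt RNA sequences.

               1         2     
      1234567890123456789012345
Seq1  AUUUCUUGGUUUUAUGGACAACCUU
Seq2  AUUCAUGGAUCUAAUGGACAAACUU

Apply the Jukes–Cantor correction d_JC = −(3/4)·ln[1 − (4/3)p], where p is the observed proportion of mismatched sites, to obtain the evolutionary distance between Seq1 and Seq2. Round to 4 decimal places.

0.3505

Mismatches occur at site 4 (U↔C), site 5 (C↔A), site 7 (U↔G), site 9 (G↔A), site 11 (U↔C), site 13 (U↔A), site 22 (C↔A).
p = 7/25 = 0.280000.
d = −0.75 · ln(1 − (4/3)·0.280000) = −0.75 · ln(0.626667) = −0.75 · (-0.467340) = 0.3505.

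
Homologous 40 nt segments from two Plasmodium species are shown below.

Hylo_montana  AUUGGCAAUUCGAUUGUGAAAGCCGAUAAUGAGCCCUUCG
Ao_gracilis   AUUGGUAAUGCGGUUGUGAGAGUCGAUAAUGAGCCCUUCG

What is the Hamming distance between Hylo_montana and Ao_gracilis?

The sequences differ at positions 6 (C/U), 10 (U/G), 13 (A/G), 20 (A/G), 23 (C/U).
That gives 5 mismatches out of 40 aligned sites, so the Hamming distance is 5.

5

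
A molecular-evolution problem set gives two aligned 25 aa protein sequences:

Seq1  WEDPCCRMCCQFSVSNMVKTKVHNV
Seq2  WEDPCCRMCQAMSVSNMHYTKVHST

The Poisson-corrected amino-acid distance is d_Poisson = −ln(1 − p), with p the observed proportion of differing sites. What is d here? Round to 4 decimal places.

0.3285

Mismatches occur at site 10 (C↔Q), site 11 (Q↔A), site 12 (F↔M), site 18 (V↔H), site 19 (K↔Y), site 24 (N↔S), site 25 (V↔T).
p = 7/25 = 0.280000.
d = −ln(1 − 0.280000) = −ln(0.720000) = 0.3285.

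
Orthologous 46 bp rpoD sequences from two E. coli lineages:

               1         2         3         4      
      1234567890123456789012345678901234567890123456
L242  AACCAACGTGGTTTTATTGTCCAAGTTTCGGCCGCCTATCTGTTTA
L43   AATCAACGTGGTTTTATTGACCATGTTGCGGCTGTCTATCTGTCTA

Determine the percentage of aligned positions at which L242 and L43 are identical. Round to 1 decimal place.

84.8%

Differing sites — 3:C/T; 20:T/A; 24:A/T; 28:T/G; 33:C/T; 35:C/T; 44:T/C.
39 of the 46 sites match, so the percent identity is 39/46 × 100 = 84.8%.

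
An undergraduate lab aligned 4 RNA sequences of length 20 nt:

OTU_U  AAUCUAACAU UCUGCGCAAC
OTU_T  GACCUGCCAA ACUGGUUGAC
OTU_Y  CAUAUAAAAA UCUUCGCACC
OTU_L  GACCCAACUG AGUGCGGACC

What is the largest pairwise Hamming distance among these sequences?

13

Pairwise Hamming distances:
  OTU_U vs OTU_T: 10
  OTU_U vs OTU_Y: 6
  OTU_U vs OTU_L: 9
  OTU_T vs OTU_Y: 13
  OTU_T vs OTU_L: 11
  OTU_Y vs OTU_L: 11
The largest is 13, between OTU_T and OTU_Y.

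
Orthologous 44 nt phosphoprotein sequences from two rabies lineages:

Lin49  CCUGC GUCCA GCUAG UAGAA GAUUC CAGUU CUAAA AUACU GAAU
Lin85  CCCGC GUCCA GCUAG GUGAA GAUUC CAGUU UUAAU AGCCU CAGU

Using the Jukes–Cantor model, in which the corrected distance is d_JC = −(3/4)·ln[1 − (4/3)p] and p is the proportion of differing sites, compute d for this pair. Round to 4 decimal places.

Differing sites — 3:U/C; 16:U/G; 17:A/U; 31:C/U; 35:A/U; 37:U/G; 38:A/C; 41:G/C; 43:A/G.
p = 9/44 = 0.204545.
d = −0.75 · ln(1 − (4/3)·0.204545) = −0.75 · ln(0.727273) = −0.75 · (-0.318453) = 0.2388.

0.2388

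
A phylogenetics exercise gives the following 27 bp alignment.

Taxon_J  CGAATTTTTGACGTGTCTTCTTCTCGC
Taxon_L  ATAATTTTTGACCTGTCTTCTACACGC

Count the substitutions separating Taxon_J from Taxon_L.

5

Differing sites — 1:C/A; 2:G/T; 13:G/C; 22:T/A; 24:T/A.
That gives 5 mismatches out of 27 aligned sites, so the Hamming distance is 5.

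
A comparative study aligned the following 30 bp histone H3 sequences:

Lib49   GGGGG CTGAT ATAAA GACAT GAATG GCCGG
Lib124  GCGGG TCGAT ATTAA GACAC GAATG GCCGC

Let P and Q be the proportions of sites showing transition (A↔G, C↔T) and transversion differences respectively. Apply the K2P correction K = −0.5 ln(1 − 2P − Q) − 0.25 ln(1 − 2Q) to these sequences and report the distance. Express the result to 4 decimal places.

0.2341

The sequences differ at positions 2 (G/C, transversion), 6 (C/T, transition), 7 (T/C, transition), 13 (A/T, transversion), 20 (T/C, transition), 30 (G/C, transversion).
Of the 6 differences, 3 transitions and 3 transversions over 30 sites: P = 3/30 = 0.100000, Q = 3/30 = 0.100000.
d = −0.5·ln(0.700000) − 0.25·ln(0.800000) = −0.5·(-0.356675) − 0.25·(-0.223144) = 0.2341.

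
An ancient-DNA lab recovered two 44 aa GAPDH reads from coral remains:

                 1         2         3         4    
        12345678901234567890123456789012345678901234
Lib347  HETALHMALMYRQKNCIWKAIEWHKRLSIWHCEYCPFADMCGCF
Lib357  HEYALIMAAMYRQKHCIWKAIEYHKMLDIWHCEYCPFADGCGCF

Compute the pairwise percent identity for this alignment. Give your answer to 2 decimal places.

81.82%

Differing sites — 3:T/Y; 6:H/I; 9:L/A; 15:N/H; 23:W/Y; 26:R/M; 28:S/D; 40:M/G.
36 of the 44 sites match, so the percent identity is 36/44 × 100 = 81.82%.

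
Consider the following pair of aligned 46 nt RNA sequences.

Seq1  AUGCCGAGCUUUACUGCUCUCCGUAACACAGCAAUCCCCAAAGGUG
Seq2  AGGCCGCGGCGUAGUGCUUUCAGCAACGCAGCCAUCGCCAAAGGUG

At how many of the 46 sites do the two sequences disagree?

Mismatches occur at site 2 (U→G), site 7 (A→C), site 9 (C→G), site 10 (U→C), site 11 (U→G), site 14 (C→G), site 19 (C→U), site 22 (C→A), site 24 (U→C), site 28 (A→G), site 33 (A→C), site 37 (C→G).
That gives 12 mismatches out of 46 aligned sites, so the Hamming distance is 12.

12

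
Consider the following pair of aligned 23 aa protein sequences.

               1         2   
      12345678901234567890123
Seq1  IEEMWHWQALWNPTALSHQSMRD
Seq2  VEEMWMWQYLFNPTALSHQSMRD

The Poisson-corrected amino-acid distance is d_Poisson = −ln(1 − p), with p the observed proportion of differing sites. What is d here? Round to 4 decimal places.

0.1911

The sequences differ at positions 1 (I/V), 6 (H/M), 9 (A/Y), 11 (W/F).
p = 4/23 = 0.173913.
d = −ln(1 − 0.173913) = −ln(0.826087) = 0.1911.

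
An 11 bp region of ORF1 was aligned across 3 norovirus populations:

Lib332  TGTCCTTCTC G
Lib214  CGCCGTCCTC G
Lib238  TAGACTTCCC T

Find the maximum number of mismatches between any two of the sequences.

8

Pairwise Hamming distances:
  Lib332 vs Lib214: 4
  Lib332 vs Lib238: 5
  Lib214 vs Lib238: 8
The largest is 8, between Lib214 and Lib238.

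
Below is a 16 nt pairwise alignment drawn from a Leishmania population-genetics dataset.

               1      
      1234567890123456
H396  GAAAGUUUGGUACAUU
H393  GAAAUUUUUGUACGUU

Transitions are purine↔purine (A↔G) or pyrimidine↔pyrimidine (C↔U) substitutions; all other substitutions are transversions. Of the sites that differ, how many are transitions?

Differing sites — 5:G/U (Tv); 9:G/U (Tv); 14:A/G (Ti).
Of the 3 differences, 1 transition and 2 transversions, so the answer is 1.

1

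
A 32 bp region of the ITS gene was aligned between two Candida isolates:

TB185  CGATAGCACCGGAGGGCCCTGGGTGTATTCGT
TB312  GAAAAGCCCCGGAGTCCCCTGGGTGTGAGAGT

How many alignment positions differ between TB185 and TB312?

10

Differing sites — 1:C/G; 2:G/A; 4:T/A; 8:A/C; 15:G/T; 16:G/C; 27:A/G; 28:T/A; 29:T/G; 30:C/A.
That gives 10 mismatches out of 32 aligned sites, so the Hamming distance is 10.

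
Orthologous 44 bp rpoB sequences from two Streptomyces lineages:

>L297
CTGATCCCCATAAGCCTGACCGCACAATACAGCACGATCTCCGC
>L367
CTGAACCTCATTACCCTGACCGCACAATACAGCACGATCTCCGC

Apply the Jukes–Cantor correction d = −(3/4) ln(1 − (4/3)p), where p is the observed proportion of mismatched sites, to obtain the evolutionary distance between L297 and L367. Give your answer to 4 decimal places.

Differing sites — 5:T/A; 8:C/T; 12:A/T; 14:G/C.
p = 4/44 = 0.090909.
d = −0.75 · ln(1 − (4/3)·0.090909) = −0.75 · ln(0.878788) = −0.75 · (-0.129212) = 0.0969.

0.0969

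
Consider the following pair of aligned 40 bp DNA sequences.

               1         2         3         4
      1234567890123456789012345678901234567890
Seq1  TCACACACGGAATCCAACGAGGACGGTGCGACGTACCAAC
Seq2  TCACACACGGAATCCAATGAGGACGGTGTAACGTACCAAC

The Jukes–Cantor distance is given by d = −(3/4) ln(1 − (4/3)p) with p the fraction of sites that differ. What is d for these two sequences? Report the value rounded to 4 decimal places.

The sequences differ at positions 18 (C/T), 29 (C/T), 30 (G/A).
p = 3/40 = 0.075000.
d = −0.75 · ln(1 − (4/3)·0.075000) = −0.75 · ln(0.900000) = −0.75 · (-0.105361) = 0.0790.

0.0790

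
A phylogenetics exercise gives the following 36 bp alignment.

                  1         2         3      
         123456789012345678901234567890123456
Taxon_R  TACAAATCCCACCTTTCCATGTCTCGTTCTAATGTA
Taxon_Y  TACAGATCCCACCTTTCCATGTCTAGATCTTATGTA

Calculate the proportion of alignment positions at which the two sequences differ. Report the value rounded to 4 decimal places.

The sequences differ at positions 5 (A/G), 25 (C/A), 27 (T/A), 31 (A/T).
There are 4 differences over 36 sites, so p = 4/36 = 0.1111.

0.1111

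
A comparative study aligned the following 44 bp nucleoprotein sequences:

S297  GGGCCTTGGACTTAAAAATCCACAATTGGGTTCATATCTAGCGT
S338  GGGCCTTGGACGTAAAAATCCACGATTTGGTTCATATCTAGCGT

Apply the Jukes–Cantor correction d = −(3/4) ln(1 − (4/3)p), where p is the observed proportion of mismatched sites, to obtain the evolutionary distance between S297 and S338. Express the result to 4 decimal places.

Mismatches occur at site 12 (T↔G), site 24 (A↔G), site 28 (G↔T).
p = 3/44 = 0.068182.
d = −0.75 · ln(1 − (4/3)·0.068182) = −0.75 · ln(0.909091) = −0.75 · (-0.095310) = 0.0715.

0.0715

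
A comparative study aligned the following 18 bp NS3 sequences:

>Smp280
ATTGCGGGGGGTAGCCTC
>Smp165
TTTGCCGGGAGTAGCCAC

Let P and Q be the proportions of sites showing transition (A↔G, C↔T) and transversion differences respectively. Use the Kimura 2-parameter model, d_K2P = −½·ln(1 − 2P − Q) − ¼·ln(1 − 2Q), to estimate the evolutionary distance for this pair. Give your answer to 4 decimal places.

0.2641

Mismatches occur at site 1 (A/T, transversion), site 6 (G/C, transversion), site 10 (G/A, transition), site 17 (T/A, transversion).
Of the 4 differences, 1 transition and 3 transversions over 18 sites: P = 1/18 = 0.055556, Q = 3/18 = 0.166667.
d = −0.5·ln(0.722221) − 0.25·ln(0.666666) = −0.5·(-0.325424) − 0.25·(-0.405466) = 0.2641.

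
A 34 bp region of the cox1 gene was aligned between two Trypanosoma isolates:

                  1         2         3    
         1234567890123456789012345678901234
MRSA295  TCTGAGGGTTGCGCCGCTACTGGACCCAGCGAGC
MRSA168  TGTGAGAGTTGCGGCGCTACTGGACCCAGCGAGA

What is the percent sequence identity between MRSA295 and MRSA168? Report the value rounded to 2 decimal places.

88.24%

The sequences differ at positions 2 (C/G), 7 (G/A), 14 (C/G), 34 (C/A).
30 of the 34 sites match, so the percent identity is 30/34 × 100 = 88.24%.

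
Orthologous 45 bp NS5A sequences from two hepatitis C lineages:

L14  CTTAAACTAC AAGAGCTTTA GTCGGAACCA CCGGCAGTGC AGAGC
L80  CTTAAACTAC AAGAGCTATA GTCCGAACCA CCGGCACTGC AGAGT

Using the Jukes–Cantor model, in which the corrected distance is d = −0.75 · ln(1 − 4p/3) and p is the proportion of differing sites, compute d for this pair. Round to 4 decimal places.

0.0946

Differing sites — 18:T/A; 24:G/C; 37:G/C; 45:C/T.
p = 4/45 = 0.088889.
d = −0.75 · ln(1 − (4/3)·0.088889) = −0.75 · ln(0.881481) = −0.75 · (-0.126152) = 0.0946.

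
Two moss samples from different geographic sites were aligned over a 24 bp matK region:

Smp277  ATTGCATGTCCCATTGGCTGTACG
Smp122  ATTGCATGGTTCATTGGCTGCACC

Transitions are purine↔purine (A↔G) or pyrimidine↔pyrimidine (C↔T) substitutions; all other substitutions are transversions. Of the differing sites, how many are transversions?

2

Differing sites — 9:T/G (Tv); 10:C/T (Ti); 11:C/T (Ti); 21:T/C (Ti); 24:G/C (Tv).
Of the 5 differences, 3 transitions and 2 transversions, so the answer is 2.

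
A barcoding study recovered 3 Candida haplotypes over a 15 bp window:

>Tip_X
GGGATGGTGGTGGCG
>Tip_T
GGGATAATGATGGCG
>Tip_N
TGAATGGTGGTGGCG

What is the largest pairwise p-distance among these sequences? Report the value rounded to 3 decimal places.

Pairwise Hamming distances:
  Tip_X vs Tip_T: 3
  Tip_X vs Tip_N: 2
  Tip_T vs Tip_N: 5
The largest is 5 mismatches, between Tip_T and Tip_N; p = 5/15 = 0.333.

0.333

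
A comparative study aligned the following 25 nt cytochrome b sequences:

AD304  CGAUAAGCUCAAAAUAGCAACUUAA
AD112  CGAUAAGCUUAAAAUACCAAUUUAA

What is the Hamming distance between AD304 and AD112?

Differing sites — 10:C/U; 17:G/C; 21:C/U.
That gives 3 mismatches out of 25 aligned sites, so the Hamming distance is 3.

3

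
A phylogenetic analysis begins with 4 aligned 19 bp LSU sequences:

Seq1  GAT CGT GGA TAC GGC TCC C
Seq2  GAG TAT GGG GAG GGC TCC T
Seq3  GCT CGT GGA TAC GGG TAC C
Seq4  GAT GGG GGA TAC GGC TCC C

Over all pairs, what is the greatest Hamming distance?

10

Pairwise Hamming distances:
  Seq1 vs Seq2: 7
  Seq1 vs Seq3: 3
  Seq1 vs Seq4: 2
  Seq2 vs Seq3: 10
  Seq2 vs Seq4: 8
  Seq3 vs Seq4: 5
The largest is 10, between Seq2 and Seq3.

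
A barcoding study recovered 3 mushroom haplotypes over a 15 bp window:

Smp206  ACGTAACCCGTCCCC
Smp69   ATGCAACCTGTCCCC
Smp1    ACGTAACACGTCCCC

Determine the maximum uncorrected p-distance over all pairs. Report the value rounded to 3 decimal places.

Pairwise Hamming distances:
  Smp206 vs Smp69: 3
  Smp206 vs Smp1: 1
  Smp69 vs Smp1: 4
The largest is 4 mismatches, between Smp69 and Smp1; p = 4/15 = 0.267.

0.267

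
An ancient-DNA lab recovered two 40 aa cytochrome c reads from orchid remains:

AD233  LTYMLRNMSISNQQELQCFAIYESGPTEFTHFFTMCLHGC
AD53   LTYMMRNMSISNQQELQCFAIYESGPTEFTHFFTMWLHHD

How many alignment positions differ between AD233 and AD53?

4

Differing sites — 5:L/M; 36:C/W; 39:G/H; 40:C/D.
That gives 4 mismatches out of 40 aligned sites, so the Hamming distance is 4.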